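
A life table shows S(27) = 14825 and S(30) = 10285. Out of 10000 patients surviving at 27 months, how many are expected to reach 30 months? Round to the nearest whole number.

6938

The relevant probability is 10285/14825 = 0.693761.
Expected number = 10000 × 0.693761 = 6938.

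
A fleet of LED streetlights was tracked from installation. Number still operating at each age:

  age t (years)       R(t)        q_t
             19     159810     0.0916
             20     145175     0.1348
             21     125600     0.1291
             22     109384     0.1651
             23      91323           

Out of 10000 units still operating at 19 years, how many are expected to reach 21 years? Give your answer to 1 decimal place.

7859.3

The relevant probability is 125600/159810 = 0.785933.
Expected number = 10000 × 0.785933 = 7859.3.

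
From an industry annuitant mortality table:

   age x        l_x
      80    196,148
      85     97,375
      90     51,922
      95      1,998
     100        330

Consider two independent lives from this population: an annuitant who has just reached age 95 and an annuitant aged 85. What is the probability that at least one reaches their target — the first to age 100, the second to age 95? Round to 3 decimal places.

0.182

p₁ = l_100/l_95 = 330/1,998 = 0.165165; p₂ = l_95/l_85 = 1,998/97,375 = 0.020519.
P(at least one) = 1 − (1−p₁)(1−p₂) = 1 − 0.834835 × 0.979481 = 0.182295.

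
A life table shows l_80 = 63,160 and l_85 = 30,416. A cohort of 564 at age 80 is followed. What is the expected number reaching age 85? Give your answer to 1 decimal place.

The relevant probability is 30,416/63,160 = 0.481571.
Expected number = 564 × 0.481571 = 271.6.

271.6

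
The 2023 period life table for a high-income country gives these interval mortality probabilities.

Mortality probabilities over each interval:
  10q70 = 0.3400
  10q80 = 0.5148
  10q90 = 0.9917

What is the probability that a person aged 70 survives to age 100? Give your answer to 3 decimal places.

30p70 = (1 − 0.3400) × (1 − 0.5148) × (1 − 0.9917).
= 0.6600 × 0.4852 × 0.0083 = 0.002658.

0.003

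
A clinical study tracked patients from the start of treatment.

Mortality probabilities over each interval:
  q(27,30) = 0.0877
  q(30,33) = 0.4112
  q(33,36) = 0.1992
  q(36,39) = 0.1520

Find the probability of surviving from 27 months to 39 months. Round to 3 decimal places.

0.365

The overall survival probability is (1 − 0.0877) × (1 − 0.4112) × (1 − 0.1992) × (1 − 0.1520).
= 0.9123 × 0.5888 × 0.8008 × 0.8480 = 0.364775.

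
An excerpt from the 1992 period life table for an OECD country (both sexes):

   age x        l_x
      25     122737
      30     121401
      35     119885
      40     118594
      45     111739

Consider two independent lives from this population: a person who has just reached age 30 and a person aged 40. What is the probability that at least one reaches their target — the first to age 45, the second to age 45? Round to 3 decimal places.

p₁ = l_45/l_30 = 111739/121401 = 0.920413; p₂ = l_45/l_40 = 111739/118594 = 0.942198.
P(at least one) = 1 − (1−p₁)(1−p₂) = 1 − 0.079587 × 0.057802 = 0.995400.

0.995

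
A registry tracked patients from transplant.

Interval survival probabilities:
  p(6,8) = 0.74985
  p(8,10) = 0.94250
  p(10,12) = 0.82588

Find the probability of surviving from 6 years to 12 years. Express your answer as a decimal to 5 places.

0.58368

The overall survival probability is 0.74985 × 0.94250 × 0.82588.
= 0.583677.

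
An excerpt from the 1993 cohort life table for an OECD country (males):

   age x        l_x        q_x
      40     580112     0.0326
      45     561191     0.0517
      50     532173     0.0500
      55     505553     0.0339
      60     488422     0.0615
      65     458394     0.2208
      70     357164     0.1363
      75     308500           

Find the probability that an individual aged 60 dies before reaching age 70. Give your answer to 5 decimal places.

0.26874

P(die before 70 | alive at 60) = 1 − l_70/l_60 = 1 − 357164/488422 = (131258)/488422 = 0.268739.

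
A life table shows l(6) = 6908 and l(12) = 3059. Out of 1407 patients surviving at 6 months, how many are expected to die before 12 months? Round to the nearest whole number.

The relevant probability is 1 − 3059/6908 = 0.557180.
Expected number = 1407 × 0.557180 = 784.

784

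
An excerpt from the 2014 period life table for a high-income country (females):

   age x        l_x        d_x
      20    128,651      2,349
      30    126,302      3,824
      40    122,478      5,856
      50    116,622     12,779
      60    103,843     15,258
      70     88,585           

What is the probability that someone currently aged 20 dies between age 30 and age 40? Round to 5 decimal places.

0.02972

We want 10|10q20 = (l_30 − l_40)/l_20.
This is the probability of reaching 30 but not 40, conditional on being alive at 20: (l_30 − l_40) / l_20.
= (126,302 − 122,478) / 128,651 = 3,824 / 128,651 = 0.029724.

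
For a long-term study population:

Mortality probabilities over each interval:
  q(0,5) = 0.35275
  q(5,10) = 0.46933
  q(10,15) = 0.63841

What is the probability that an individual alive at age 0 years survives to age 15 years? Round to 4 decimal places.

Chaining the interval survival probabilities: (1 − 0.35275) × (1 − 0.46933) × (1 − 0.63841).
= 0.64725 × 0.53067 × 0.36159 = 0.124198.

0.1242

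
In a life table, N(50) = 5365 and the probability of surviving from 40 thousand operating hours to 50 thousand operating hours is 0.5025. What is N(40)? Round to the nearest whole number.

N(40) = N(50) / p = 5365 / 0.5025 = 10677.

10677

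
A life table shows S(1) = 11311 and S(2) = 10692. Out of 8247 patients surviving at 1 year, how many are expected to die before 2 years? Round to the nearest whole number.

The relevant probability is 1 − 10692/11311 = 0.054725.
Expected number = 8247 × 0.054725 = 451.

451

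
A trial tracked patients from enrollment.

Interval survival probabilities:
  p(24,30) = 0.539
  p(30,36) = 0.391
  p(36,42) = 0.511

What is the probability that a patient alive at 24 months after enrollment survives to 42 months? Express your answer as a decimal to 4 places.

Chaining the interval survival probabilities: 0.539 × 0.391 × 0.511.
= 0.107693.

0.1077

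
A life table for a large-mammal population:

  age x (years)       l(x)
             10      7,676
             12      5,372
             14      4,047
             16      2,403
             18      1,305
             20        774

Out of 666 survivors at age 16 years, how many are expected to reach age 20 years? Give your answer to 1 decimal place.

214.5

The relevant probability is 774/2,403 = 0.322097.
Expected number = 666 × 0.322097 = 214.5.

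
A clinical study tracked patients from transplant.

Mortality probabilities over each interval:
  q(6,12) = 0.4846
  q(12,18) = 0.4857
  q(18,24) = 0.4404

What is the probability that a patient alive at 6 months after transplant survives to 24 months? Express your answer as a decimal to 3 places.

Chaining the interval survival probabilities: (1 − 0.4846) × (1 − 0.4857) × (1 − 0.4404).
= 0.5154 × 0.5143 × 0.5596 = 0.148333.

0.148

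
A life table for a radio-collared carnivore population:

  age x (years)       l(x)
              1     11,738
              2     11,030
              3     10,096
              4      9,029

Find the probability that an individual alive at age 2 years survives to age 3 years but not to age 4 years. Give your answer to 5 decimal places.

This is the probability of reaching 3 but not 4, conditional on being alive at 2: (l(3) − l(4)) / l(2).
= (10,096 − 9,029) / 11,030 = 1,067 / 11,030 = 0.096736.

0.09674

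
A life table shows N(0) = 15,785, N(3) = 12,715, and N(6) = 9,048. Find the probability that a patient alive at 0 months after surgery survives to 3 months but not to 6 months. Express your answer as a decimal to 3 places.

This is the probability of reaching 3 but not 6, conditional on being alive at 0: (N(3) − N(6)) / N(0).
= (12,715 − 9,048) / 15,785 = 3,667 / 15,785 = 0.232309.

0.232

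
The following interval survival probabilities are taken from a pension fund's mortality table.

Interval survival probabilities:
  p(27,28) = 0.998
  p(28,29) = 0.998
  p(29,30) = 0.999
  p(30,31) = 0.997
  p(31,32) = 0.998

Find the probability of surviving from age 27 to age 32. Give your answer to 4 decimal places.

The overall survival probability is 0.998 × 0.998 × 0.999 × 0.997 × 0.998.
= 0.990039.

0.9900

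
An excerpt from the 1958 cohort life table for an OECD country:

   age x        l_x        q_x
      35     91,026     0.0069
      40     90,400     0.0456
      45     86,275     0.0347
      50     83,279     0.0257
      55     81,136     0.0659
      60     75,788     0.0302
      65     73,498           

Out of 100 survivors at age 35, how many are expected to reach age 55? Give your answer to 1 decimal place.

89.1

The relevant probability is 81,136/91,026 = 0.891350.
Expected number = 100 × 0.891350 = 89.1.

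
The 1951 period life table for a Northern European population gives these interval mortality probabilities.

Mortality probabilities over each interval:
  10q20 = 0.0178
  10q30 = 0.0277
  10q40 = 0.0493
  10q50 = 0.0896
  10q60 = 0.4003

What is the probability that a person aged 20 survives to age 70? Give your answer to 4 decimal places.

0.4957

50p20 = (1 − 0.0178) × (1 − 0.0277) × (1 − 0.0493) × (1 − 0.0896) × (1 − 0.4003).
= 0.9822 × 0.9723 × 0.9507 × 0.9104 × 0.5997 = 0.495690.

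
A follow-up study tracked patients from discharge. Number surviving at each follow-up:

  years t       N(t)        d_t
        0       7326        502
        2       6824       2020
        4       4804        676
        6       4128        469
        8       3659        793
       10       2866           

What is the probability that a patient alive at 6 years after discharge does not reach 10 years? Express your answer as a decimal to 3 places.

0.306

P(die before 10 | alive at 6) = 1 − N(10)/N(6) = 1 − 2866/4128 = (1262)/4128 = 0.305717.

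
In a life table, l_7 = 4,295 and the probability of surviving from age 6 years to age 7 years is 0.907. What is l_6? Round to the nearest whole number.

4735

l_6 = l_7 / p = 4,295 / 0.907 = 4735.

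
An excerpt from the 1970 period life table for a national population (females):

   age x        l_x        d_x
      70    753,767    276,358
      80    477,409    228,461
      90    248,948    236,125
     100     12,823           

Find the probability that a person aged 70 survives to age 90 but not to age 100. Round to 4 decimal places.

0.3133

This is the probability of reaching 90 but not 100, conditional on being alive at 70: (l_90 − l_100) / l_70.
= (248,948 − 12,823) / 753,767 = 236,125 / 753,767 = 0.313260.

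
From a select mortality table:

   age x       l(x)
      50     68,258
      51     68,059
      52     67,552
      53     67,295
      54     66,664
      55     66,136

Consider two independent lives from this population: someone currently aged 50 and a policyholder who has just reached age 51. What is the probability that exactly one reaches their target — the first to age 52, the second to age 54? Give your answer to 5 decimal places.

0.03042

p₁ = l(52)/l(50) = 67,552/68,258 = 0.989657; p₂ = l(54)/l(51) = 66,664/68,059 = 0.979503.
P(exactly one) = p₁(1−p₂) + (1−p₁)p₂ = 0.020285 + 0.010131 = 0.030416.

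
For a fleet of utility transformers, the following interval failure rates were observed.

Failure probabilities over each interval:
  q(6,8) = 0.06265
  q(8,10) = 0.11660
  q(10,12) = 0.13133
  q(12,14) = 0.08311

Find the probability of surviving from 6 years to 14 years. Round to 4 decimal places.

Chaining the interval survival probabilities: (1 − 0.06265) × (1 − 0.11660) × (1 − 0.13133) × (1 − 0.08311).
= 0.93735 × 0.88340 × 0.86867 × 0.91689 = 0.659525.

0.6595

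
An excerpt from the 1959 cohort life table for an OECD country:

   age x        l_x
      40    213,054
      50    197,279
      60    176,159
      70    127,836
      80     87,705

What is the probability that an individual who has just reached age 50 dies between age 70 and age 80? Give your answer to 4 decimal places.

We want 20|10q50 = (l_70 − l_80)/l_50.
This is the probability of reaching 70 but not 80, conditional on being alive at 50: (l_70 − l_80) / l_50.
= (127,836 − 87,705) / 197,279 = 40,131 / 197,279 = 0.203423.

0.2034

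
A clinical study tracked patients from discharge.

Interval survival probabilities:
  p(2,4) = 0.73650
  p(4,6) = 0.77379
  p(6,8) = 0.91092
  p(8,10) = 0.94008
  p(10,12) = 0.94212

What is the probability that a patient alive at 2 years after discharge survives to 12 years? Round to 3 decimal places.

0.460

Survival from 2 to 12 is the product of surviving each interval: 0.73650 × 0.77379 × 0.91092 × 0.94008 × 0.94212.
= 0.459777.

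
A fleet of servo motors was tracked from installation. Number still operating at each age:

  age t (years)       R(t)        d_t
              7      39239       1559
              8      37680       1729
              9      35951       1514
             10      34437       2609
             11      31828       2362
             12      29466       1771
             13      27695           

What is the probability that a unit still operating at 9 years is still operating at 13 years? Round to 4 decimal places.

0.7704

The conditional survival probability is R(13)/R(9) = 27695/35951 = 0.770354.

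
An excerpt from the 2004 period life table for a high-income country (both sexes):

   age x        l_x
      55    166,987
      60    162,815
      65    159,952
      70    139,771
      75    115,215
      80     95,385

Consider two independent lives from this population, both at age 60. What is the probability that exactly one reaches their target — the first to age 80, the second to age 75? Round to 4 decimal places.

0.4643

p₁ = l_80/l_60 = 95,385/162,815 = 0.585849; p₂ = l_75/l_60 = 115,215/162,815 = 0.707644.
P(exactly one) = p₁(1−p₂) + (1−p₁)p₂ = 0.171276 + 0.293071 = 0.464348.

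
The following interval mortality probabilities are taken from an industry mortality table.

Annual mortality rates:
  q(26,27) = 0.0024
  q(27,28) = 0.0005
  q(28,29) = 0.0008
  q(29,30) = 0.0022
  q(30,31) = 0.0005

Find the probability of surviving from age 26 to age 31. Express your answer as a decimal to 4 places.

Survival from 26 to 31 is the product of surviving each interval: (1 − 0.0024) × (1 − 0.0005) × (1 − 0.0008) × (1 − 0.0022) × (1 − 0.0005).
= 0.9976 × 0.9995 × 0.9992 × 0.9978 × 0.9995 = 0.993615.

0.9936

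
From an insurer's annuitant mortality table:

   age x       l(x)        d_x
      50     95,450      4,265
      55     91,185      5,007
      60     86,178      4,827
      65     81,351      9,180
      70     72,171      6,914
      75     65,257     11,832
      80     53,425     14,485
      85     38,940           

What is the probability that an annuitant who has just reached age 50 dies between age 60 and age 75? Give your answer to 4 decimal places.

0.2192

This is the probability of reaching 60 but not 75, conditional on being alive at 50: (l(60) − l(75)) / l(50).
= (86,178 − 65,257) / 95,450 = 20,921 / 95,450 = 0.219183.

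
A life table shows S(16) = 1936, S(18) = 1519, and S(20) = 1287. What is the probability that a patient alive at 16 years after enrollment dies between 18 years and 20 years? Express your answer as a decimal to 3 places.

0.120

This is the probability of reaching 18 but not 20, conditional on being alive at 16: (S(18) − S(20)) / S(16).
= (1519 − 1287) / 1936 = 232 / 1936 = 0.119835.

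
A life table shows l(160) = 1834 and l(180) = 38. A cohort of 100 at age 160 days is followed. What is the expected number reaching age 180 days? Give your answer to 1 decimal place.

2.1

The relevant probability is 38/1834 = 0.020720.
Expected number = 100 × 0.020720 = 2.1.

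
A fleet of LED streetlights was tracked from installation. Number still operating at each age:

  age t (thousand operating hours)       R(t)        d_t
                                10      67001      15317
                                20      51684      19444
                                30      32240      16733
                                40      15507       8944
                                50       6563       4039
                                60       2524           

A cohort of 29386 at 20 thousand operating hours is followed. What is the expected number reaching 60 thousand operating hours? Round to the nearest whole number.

1435

The relevant probability is 2524/51684 = 0.048835.
Expected number = 29386 × 0.048835 = 1435.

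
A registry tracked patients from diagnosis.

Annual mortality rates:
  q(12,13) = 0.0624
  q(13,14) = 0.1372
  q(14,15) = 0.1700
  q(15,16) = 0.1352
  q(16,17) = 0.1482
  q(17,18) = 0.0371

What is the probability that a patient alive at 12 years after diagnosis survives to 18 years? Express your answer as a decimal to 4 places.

Chaining the interval survival probabilities: (1 − 0.0624) × (1 − 0.1372) × (1 − 0.1700) × (1 − 0.1352) × (1 − 0.1482) × (1 − 0.0371).
= 0.9376 × 0.8628 × 0.8300 × 0.8648 × 0.8518 × 0.9629 = 0.476256.

0.4763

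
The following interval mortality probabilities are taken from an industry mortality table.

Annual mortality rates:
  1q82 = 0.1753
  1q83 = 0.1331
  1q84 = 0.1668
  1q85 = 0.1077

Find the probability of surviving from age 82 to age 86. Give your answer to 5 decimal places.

0.53153

The overall survival probability is (1 − 0.1753) × (1 − 0.1331) × (1 − 0.1668) × (1 − 0.1077).
= 0.8247 × 0.8669 × 0.8332 × 0.8923 = 0.531527.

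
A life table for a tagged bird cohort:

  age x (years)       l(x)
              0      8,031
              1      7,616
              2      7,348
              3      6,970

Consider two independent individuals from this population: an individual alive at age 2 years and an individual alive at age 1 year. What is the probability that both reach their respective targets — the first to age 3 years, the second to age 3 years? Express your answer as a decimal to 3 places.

0.868

p₁ = l(3)/l(2) = 6,970/7,348 = 0.948557; p₂ = l(3)/l(1) = 6,970/7,616 = 0.915179.
P(both) = p₁ × p₂ = 0.948557 × 0.915179 = 0.868099.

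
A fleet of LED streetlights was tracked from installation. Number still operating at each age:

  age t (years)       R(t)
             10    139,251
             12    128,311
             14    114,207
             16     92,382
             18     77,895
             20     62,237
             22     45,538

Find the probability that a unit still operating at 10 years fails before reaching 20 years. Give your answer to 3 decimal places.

P(fail before 20 | operational at 10) = 1 − R(20)/R(10) = 1 − 62,237/139,251 = (77,014)/139,251 = 0.553059.

0.553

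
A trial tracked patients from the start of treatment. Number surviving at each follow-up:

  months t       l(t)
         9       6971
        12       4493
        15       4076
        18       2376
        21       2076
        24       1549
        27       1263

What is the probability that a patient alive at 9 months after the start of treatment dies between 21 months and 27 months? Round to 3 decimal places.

0.117

This is the probability of reaching 21 but not 27, conditional on being alive at 9: (l(21) − l(27)) / l(9).
= (2076 − 1263) / 6971 = 813 / 6971 = 0.116626.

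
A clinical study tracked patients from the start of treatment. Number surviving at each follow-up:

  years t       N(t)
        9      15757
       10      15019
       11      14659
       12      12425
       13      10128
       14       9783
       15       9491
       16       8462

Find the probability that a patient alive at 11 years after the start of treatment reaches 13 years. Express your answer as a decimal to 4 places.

The conditional survival probability is N(13)/N(11) = 10128/14659 = 0.690907.

0.6909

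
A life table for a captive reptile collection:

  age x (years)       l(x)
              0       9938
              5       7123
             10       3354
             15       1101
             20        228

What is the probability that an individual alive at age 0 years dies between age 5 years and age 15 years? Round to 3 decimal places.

0.606

This is the probability of reaching 5 but not 15, conditional on being alive at 0: (l(5) − l(15)) / l(0).
= (7123 − 1101) / 9938 = 6022 / 9938 = 0.605957.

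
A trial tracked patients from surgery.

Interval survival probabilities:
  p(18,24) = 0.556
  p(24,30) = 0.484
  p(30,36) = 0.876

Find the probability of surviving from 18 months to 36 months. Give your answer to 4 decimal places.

P(survive 18→36) = 0.556 × 0.484 × 0.876.
= 0.235735.

0.2357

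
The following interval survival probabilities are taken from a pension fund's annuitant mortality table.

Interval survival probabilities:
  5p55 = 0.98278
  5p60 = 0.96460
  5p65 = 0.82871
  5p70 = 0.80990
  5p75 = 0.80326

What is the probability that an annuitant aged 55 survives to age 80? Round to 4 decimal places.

25p55 = 0.98278 × 0.96460 × 0.82871 × 0.80990 × 0.80326.
= 0.511086.

0.5111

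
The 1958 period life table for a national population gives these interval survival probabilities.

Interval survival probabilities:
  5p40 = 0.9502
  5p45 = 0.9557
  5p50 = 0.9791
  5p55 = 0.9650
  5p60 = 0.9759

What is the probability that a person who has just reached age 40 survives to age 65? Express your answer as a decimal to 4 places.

0.8373

25p40 = 0.9502 × 0.9557 × 0.9791 × 0.9650 × 0.9759.
= 0.837329.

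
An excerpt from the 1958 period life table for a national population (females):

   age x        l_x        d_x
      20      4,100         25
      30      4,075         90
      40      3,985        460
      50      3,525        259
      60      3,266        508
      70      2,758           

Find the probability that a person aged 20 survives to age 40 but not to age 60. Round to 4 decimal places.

We want 20|20q20 = (l_40 − l_60)/l_20.
This is the probability of reaching 40 but not 60, conditional on being alive at 20: (l_40 − l_60) / l_20.
= (3,985 − 3,266) / 4,100 = 719 / 4,100 = 0.175366.

0.1754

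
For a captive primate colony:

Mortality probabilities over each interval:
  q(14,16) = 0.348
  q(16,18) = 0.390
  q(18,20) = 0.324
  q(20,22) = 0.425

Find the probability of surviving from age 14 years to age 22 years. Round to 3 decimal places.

0.155

P(survive 14→22) = (1 − 0.348) × (1 − 0.390) × (1 − 0.324) × (1 − 0.425).
= 0.652 × 0.610 × 0.676 × 0.575 = 0.154594.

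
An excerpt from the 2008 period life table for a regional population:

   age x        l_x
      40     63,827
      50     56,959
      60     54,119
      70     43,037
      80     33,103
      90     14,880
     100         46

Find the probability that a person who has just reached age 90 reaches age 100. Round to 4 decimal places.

We want 10p90 = l_100/l_90.
The conditional survival probability is l_100/l_90 = 46/14,880 = 0.003091.

0.0031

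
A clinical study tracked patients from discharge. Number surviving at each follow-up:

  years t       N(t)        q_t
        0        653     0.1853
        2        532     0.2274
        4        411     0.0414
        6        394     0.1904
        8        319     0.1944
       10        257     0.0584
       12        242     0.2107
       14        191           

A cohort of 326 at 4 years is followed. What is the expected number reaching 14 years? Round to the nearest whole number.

The relevant probability is 191/411 = 0.464720.
Expected number = 326 × 0.464720 = 151.

151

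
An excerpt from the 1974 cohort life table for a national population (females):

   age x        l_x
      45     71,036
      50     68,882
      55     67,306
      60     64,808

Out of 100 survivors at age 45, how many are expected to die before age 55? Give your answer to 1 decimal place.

The relevant probability is 1 − 67,306/71,036 = 0.052509.
Expected number = 100 × 0.052509 = 5.3.

5.3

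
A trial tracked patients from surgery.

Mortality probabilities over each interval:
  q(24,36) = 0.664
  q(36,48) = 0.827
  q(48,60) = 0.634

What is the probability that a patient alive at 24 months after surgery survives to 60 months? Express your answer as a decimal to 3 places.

0.021

P(survive 24→60) = (1 − 0.664) × (1 − 0.827) × (1 − 0.634).
= 0.336 × 0.173 × 0.366 = 0.021275.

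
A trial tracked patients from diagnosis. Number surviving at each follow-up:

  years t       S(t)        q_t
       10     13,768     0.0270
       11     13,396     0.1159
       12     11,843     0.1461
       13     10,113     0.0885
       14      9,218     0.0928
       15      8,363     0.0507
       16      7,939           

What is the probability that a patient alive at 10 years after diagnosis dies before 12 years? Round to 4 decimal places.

P(die before 12 | alive at 10) = 1 − S(12)/S(10) = 1 − 11,843/13,768 = (1,925)/13,768 = 0.139817.

0.1398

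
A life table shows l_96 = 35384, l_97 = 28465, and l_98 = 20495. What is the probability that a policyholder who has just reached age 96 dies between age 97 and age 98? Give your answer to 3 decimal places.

0.225

We want 1|1q96 = (l_97 − l_98)/l_96.
This is the probability of reaching 97 but not 98, conditional on being alive at 96: (l_97 − l_98) / l_96.
= (28465 − 20495) / 35384 = 7970 / 35384 = 0.225243.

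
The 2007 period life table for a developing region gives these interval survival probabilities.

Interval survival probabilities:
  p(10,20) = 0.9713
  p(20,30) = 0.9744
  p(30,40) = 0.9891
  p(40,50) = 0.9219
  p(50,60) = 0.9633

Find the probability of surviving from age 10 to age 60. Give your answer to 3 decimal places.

0.831

Chaining the interval survival probabilities: 0.9713 × 0.9744 × 0.9891 × 0.9219 × 0.9633.
= 0.831335.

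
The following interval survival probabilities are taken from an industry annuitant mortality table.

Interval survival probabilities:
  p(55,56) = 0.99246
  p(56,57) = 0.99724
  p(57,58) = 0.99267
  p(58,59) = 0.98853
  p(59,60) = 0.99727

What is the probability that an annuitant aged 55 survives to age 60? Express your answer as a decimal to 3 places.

0.969

The overall survival probability is 0.99246 × 0.99724 × 0.99267 × 0.98853 × 0.99727.
= 0.968546.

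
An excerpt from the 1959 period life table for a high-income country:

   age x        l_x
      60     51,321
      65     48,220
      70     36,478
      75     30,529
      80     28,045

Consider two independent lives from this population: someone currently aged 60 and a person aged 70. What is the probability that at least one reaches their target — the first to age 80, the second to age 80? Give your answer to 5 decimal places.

0.89515

p₁ = l_80/l_60 = 28,045/51,321 = 0.546462; p₂ = l_80/l_70 = 28,045/36,478 = 0.768820.
P(at least one) = 1 − (1−p₁)(1−p₂) = 1 − 0.453538 × 0.231180 = 0.895151.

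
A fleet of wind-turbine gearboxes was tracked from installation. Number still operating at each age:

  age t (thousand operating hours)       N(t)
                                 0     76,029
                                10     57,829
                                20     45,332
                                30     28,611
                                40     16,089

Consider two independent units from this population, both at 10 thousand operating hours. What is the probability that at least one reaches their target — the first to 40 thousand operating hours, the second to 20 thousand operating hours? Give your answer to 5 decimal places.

0.84402

p₁ = N(40)/N(10) = 16,089/57,829 = 0.278217; p₂ = N(20)/N(10) = 45,332/57,829 = 0.783897.
P(at least one) = 1 − (1−p₁)(1−p₂) = 1 − 0.721783 × 0.216103 = 0.844021.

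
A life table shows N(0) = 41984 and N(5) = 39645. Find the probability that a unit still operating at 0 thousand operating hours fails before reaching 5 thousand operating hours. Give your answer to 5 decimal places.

0.05571

P(fail before 5 | operational at 0) = 1 − N(5)/N(0) = 1 − 39645/41984 = (2339)/41984 = 0.055712.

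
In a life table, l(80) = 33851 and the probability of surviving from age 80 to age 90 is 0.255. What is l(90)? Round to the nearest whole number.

l(90) = l(80) × p = 33851 × 0.255 = 8632.

8632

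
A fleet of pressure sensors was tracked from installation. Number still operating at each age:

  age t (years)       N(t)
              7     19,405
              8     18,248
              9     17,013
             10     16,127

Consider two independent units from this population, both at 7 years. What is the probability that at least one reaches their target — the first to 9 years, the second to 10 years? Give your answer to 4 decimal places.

p₁ = N(9)/N(7) = 17,013/19,405 = 0.876733; p₂ = N(10)/N(7) = 16,127/19,405 = 0.831074.
P(at least one) = 1 − (1−p₁)(1−p₂) = 1 − 0.123267 × 0.168926 = 0.979177.

0.9792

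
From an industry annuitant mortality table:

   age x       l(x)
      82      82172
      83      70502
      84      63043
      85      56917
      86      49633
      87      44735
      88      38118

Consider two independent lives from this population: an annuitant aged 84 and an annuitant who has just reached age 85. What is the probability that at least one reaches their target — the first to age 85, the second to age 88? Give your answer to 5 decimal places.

p₁ = l(85)/l(84) = 56917/63043 = 0.902828; p₂ = l(88)/l(85) = 38118/56917 = 0.669712.
P(at least one) = 1 − (1−p₁)(1−p₂) = 1 − 0.097172 × 0.330288 = 0.967905.

0.96791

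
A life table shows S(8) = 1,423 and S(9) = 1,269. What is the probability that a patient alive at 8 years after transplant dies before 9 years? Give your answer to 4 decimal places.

P(die before 9 | alive at 8) = 1 − S(9)/S(8) = 1 − 1,269/1,423 = (154)/1,423 = 0.108222.

0.1082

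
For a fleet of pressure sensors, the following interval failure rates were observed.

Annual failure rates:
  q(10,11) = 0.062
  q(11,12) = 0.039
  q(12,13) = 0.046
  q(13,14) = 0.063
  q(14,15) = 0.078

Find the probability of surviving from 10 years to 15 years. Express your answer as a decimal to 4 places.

0.7429

The overall survival probability is (1 − 0.062) × (1 − 0.039) × (1 − 0.046) × (1 − 0.063) × (1 − 0.078).
= 0.938 × 0.961 × 0.954 × 0.937 × 0.922 = 0.742925.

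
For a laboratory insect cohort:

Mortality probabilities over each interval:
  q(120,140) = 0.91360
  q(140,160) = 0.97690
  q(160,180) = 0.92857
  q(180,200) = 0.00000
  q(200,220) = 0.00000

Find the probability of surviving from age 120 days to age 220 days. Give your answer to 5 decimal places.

0.00014

Chaining the interval survival probabilities: (1 − 0.91360) × (1 − 0.97690) × (1 − 0.92857) × (1 − 0.00000) × (1 − 0.00000).
= 0.08640 × 0.02310 × 0.07143 × 1.00000 × 1.00000 = 0.000143.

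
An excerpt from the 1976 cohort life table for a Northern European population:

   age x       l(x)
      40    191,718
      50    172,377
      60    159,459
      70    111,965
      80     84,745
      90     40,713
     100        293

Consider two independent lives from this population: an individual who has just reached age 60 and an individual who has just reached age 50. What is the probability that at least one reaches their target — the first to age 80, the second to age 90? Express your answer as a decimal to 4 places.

p₁ = l(80)/l(60) = 84,745/159,459 = 0.531453; p₂ = l(90)/l(50) = 40,713/172,377 = 0.236186.
P(at least one) = 1 − (1−p₁)(1−p₂) = 1 − 0.468547 × 0.763814 = 0.642117.

0.6421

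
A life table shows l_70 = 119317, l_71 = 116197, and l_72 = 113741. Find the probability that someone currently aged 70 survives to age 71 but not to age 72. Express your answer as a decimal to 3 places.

We want 1|1q70 = (l_71 − l_72)/l_70.
This is the probability of reaching 71 but not 72, conditional on being alive at 70: (l_71 − l_72) / l_70.
= (116197 − 113741) / 119317 = 2456 / 119317 = 0.020584.

0.021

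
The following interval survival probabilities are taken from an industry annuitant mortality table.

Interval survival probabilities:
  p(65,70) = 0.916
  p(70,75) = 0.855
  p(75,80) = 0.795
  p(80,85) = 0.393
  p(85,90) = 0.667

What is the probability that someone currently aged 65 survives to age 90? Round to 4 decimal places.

Chaining the interval survival probabilities: 0.916 × 0.855 × 0.795 × 0.393 × 0.667.
= 0.163210.

0.1632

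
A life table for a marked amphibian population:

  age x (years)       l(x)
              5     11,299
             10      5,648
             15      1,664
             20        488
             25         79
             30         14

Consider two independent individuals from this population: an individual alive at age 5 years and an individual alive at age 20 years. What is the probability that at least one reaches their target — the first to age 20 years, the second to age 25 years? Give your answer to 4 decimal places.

0.1981

p₁ = l(20)/l(5) = 488/11,299 = 0.043190; p₂ = l(25)/l(20) = 79/488 = 0.161885.
P(at least one) = 1 − (1−p₁)(1−p₂) = 1 − 0.956810 × 0.838115 = 0.198083.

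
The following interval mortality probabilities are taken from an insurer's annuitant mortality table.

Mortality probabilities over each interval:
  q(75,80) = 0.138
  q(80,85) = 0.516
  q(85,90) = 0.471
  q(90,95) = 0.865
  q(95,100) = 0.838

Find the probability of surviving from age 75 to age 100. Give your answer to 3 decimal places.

0.005

P(survive 75→100) = (1 − 0.138) × (1 − 0.516) × (1 − 0.471) × (1 − 0.865) × (1 − 0.838).
= 0.862 × 0.484 × 0.529 × 0.135 × 0.162 = 0.004827.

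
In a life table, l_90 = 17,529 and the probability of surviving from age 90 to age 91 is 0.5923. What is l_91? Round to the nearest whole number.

10382

l_91 = l_90 × p = 17,529 × 0.5923 = 10382.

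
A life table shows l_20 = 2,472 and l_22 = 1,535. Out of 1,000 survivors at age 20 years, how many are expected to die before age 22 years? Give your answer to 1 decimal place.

The relevant probability is 1 − 1,535/2,472 = 0.379045.
Expected number = 1,000 × 0.379045 = 379.0.

379.0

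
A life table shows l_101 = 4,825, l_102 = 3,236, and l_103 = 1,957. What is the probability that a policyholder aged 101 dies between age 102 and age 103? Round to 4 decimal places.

We want 1|1q101 = (l_102 − l_103)/l_101.
This is the probability of reaching 102 but not 103, conditional on being alive at 101: (l_102 − l_103) / l_101.
= (3,236 − 1,957) / 4,825 = 1,279 / 4,825 = 0.265078.

0.2651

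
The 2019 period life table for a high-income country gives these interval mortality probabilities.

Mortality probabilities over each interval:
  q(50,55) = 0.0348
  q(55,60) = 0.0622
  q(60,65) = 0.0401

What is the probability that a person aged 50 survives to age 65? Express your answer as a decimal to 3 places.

0.869

The overall survival probability is (1 − 0.0348) × (1 − 0.0622) × (1 − 0.0401).
= 0.9652 × 0.9378 × 0.9599 = 0.868867.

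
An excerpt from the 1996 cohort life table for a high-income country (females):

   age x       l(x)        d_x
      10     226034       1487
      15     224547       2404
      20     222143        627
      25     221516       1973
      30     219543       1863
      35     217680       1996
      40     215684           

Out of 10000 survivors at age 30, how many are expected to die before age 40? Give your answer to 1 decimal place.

The relevant probability is 1 − 215684/219543 = 0.017577.
Expected number = 10000 × 0.017577 = 175.8.

175.8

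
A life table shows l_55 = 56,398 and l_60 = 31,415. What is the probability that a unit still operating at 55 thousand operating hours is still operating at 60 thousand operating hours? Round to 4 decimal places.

0.5570

The conditional survival probability is l_60/l_55 = 31,415/56,398 = 0.557023.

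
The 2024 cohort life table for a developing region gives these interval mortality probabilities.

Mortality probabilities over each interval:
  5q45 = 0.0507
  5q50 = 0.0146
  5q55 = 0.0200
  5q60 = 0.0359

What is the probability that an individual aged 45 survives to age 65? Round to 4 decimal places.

The overall survival probability is (1 − 0.0507) × (1 − 0.0146) × (1 − 0.0200) × (1 − 0.0359).
= 0.9493 × 0.9854 × 0.9800 × 0.9641 = 0.883821.

0.8838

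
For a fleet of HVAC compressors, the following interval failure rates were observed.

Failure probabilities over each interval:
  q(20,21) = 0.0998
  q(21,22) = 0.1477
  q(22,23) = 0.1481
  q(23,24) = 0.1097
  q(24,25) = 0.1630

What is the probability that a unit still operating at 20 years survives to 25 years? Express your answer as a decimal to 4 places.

0.4871

P(survive 20→25) = (1 − 0.0998) × (1 − 0.1477) × (1 − 0.1481) × (1 − 0.1097) × (1 − 0.1630).
= 0.9002 × 0.8523 × 0.8519 × 0.8903 × 0.8370 = 0.487059.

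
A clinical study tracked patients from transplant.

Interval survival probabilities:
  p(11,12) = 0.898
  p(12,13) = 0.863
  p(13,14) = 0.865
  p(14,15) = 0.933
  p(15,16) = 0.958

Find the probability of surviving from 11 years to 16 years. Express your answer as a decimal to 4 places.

0.5992

Survival from 11 to 16 is the product of surviving each interval: 0.898 × 0.863 × 0.865 × 0.933 × 0.958.
= 0.599170.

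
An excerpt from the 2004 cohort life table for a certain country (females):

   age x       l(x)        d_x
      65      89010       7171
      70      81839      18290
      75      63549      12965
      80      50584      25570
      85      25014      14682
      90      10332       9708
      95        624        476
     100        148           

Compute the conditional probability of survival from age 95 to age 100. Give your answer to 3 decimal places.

0.237

The conditional survival probability is l(100)/l(95) = 148/624 = 0.237179.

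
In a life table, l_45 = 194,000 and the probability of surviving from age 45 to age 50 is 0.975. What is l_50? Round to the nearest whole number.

189150

l_50 = l_45 × p = 194,000 × 0.975 = 189150.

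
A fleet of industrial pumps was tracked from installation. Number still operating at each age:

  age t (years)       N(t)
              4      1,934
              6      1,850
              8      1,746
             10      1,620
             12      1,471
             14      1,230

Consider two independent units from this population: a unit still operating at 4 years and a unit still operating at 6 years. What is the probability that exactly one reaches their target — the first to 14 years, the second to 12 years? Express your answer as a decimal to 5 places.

0.41973

p₁ = N(14)/N(4) = 1,230/1,934 = 0.635988; p₂ = N(12)/N(6) = 1,471/1,850 = 0.795135.
P(exactly one) = p₁(1−p₂) + (1−p₁)p₂ = 0.130292 + 0.289439 = 0.419730.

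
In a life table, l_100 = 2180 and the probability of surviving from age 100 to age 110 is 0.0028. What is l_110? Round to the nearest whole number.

l_110 = l_100 × p = 2180 × 0.0028 = 6.

6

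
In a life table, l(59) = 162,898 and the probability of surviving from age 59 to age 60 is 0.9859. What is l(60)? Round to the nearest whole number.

160601

l(60) = l(59) × p = 162,898 × 0.9859 = 160601.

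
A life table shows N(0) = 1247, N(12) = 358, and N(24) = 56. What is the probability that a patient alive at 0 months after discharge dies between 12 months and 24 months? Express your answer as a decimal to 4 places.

0.2422

This is the probability of reaching 12 but not 24, conditional on being alive at 0: (N(12) − N(24)) / N(0).
= (358 − 56) / 1247 = 302 / 1247 = 0.242181.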